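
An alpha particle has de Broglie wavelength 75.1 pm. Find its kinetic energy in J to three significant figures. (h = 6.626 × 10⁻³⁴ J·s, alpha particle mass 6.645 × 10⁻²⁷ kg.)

p = h/λ = 6.626 × 10⁻³⁴ / 7.510 × 10⁻¹¹ = 8.823 × 10⁻²⁴ kg·m/s.
KE = p²/(2m) = (8.823 × 10⁻²⁴)² / (2 × 6.645 × 10⁻²⁷) = 5.857 × 10⁻²¹ J = 5.86 × 10⁻²¹ J.

KE = 5.86 × 10⁻²¹ J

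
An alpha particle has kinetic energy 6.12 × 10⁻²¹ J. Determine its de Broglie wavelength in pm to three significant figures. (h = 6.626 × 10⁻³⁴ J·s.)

λ = 73.5 pm

p = √(2mKE) = √(2 × 6.645 × 10⁻²⁷ × 6.120 × 10⁻²¹) = 9.019 × 10⁻²⁴ kg·m/s.
λ = h/p = 6.626 × 10⁻³⁴ / 9.019 × 10⁻²⁴ = 7.35 × 10⁻¹¹ m = 73.5 pm.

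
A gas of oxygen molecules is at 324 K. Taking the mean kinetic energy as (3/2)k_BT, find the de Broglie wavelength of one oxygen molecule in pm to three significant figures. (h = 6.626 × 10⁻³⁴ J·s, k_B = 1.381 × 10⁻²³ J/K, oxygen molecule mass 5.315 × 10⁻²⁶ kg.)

λ = 24.8 pm

KE = (3/2)k_BT = 1.5 × 1.381 × 10⁻²³ × 324 = 6.712 × 10⁻²¹ J.
p = √(2mKE) = √(2 × 5.315 × 10⁻²⁶ × 6.712 × 10⁻²¹) = 2.671 × 10⁻²³ kg·m/s.
λ = h/p = 2.48 × 10⁻¹¹ m = 24.8 pm.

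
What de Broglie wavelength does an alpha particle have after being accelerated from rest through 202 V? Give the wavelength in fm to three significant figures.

KE = 2eV = 2 × 1.602 × 10⁻¹⁹ × 202.0 = 6.472 × 10⁻¹⁷ J.
p = √(2mKE) = √(2 × 6.645 × 10⁻²⁷ × 6.472 × 10⁻¹⁷) = 9.274 × 10⁻²² kg·m/s.
λ = h/p = 6.626 × 10⁻³⁴ / 9.274 × 10⁻²² = 7.14 × 10⁻¹³ m = 714 fm.

λ = 714 fm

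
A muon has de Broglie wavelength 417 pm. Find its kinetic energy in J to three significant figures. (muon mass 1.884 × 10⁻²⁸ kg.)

p = h/λ = 6.626 × 10⁻³⁴ / 4.170 × 10⁻¹⁰ = 1.589 × 10⁻²⁴ kg·m/s.
KE = p²/(2m) = (1.589 × 10⁻²⁴)² / (2 × 1.884 × 10⁻²⁸) = 6.701 × 10⁻²¹ J = 6.70 × 10⁻²¹ J.

KE = 6.70 × 10⁻²¹ J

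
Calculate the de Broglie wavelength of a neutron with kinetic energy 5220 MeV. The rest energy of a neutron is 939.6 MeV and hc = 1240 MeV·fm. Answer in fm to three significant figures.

λ = 0.204 fm

Total energy E = KE + m₀c² = 5220 + 939.6 = 6159.6 MeV.
(pc)² = E² − (m₀c²)² = (6159.6)² − (939.6)² = 3.706 × 10⁷ MeV², so pc = 6088 MeV.
λ = hc/(pc) = 1240 MeV·fm / 6088 MeV = 0.204 fm.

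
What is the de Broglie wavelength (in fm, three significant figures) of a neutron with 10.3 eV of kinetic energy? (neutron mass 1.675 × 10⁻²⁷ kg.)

KE = 10.3 eV = 1.650 × 10⁻¹⁸ J.
p = √(2mKE) = √(2 × 1.675 × 10⁻²⁷ × 1.650 × 10⁻¹⁸) = 7.435 × 10⁻²³ kg·m/s.
λ = h/p = 6.626 × 10⁻³⁴ / 7.435 × 10⁻²³ = 8.91 × 10⁻¹² m = 8910 fm.

λ = 8910 fm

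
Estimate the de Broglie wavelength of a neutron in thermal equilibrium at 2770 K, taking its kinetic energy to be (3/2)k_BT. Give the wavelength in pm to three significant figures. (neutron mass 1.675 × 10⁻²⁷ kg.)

λ = 47.8 pm

KE = (3/2)k_BT = 1.5 × 1.381 × 10⁻²³ × 2770 = 5.738 × 10⁻²⁰ J.
p = √(2mKE) = √(2 × 1.675 × 10⁻²⁷ × 5.738 × 10⁻²⁰) = 1.386 × 10⁻²³ kg·m/s.
λ = h/p = 4.78 × 10⁻¹¹ m = 47.8 pm.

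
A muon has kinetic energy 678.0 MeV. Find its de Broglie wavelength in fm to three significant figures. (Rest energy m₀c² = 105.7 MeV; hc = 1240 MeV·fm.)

λ = 1.60 fm

Total energy E = KE + m₀c² = 678.0 + 105.7 = 783.7 MeV.
(pc)² = E² − (m₀c²)² = (783.7)² − (105.7)² = 6.030 × 10⁵ MeV², so pc = 776.5 MeV.
λ = hc/(pc) = 1240 MeV·fm / 776.5 MeV = 1.60 fm.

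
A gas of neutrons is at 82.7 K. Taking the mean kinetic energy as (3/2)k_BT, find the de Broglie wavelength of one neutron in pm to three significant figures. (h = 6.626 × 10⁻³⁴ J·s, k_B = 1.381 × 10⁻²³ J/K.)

λ = 277 pm

KE = (3/2)k_BT = 1.5 × 1.381 × 10⁻²³ × 82.7 = 1.713 × 10⁻²¹ J.
p = √(2mKE) = √(2 × 1.675 × 10⁻²⁷ × 1.713 × 10⁻²¹) = 2.396 × 10⁻²⁴ kg·m/s.
λ = h/p = 2.77 × 10⁻¹⁰ m = 277 pm.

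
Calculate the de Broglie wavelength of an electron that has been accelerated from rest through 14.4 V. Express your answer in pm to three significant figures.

λ = 323 pm

KE = eV = 1.602 × 10⁻¹⁹ × 14.40 = 2.307 × 10⁻¹⁸ J.
p = √(2mKE) = √(2 × 9.109 × 10⁻³¹ × 2.307 × 10⁻¹⁸) = 2.050 × 10⁻²⁴ kg·m/s.
λ = h/p = 6.626 × 10⁻³⁴ / 2.050 × 10⁻²⁴ = 3.23 × 10⁻¹⁰ m = 323 pm.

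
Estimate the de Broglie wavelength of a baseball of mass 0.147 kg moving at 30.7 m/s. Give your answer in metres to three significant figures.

λ = 1.47 × 10⁻³⁴ m

p = mv = 0.147 × 30.7 = 4.513 kg·m/s.
λ = h/p = 6.626 × 10⁻³⁴ / 4.513 = 1.47 × 10⁻³⁴ m.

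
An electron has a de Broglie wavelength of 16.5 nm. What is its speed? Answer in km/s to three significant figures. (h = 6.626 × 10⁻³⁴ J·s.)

v = 44.1 km/s

p = h/λ = 6.626 × 10⁻³⁴ / 1.650 × 10⁻⁸ = 4.016 × 10⁻²⁶ kg·m/s.
v = p/m = 4.016 × 10⁻²⁶ / 9.109 × 10⁻³¹ = 4.41 × 10⁴ m/s = 44.1 km/s.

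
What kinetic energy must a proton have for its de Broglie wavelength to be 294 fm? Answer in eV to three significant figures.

p = h/λ = 6.626 × 10⁻³⁴ / 2.940 × 10⁻¹³ = 2.254 × 10⁻²¹ kg·m/s.
KE = p²/(2m) = (2.254 × 10⁻²¹)² / (2 × 1.673 × 10⁻²⁷) = 1.518 × 10⁻¹⁵ J = 9480 eV.

KE = 9480 eV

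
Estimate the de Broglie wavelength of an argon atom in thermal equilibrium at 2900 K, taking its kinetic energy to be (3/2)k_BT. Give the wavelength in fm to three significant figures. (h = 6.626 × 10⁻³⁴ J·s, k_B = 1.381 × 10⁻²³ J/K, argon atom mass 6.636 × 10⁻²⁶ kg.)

KE = (3/2)k_BT = 1.5 × 1.381 × 10⁻²³ × 2900 = 6.007 × 10⁻²⁰ J.
p = √(2mKE) = √(2 × 6.636 × 10⁻²⁶ × 6.007 × 10⁻²⁰) = 8.929 × 10⁻²³ kg·m/s.
λ = h/p = 7.42 × 10⁻¹² m = 7420 fm.

λ = 7420 fm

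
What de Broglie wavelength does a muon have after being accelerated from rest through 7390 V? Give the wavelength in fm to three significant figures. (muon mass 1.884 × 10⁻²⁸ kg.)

KE = eV = 1.602 × 10⁻¹⁹ × 7390 = 1.184 × 10⁻¹⁵ J.
p = √(2mKE) = √(2 × 1.884 × 10⁻²⁸ × 1.184 × 10⁻¹⁵) = 6.679 × 10⁻²² kg·m/s.
λ = h/p = 6.626 × 10⁻³⁴ / 6.679 × 10⁻²² = 9.92 × 10⁻¹³ m = 992 fm.

λ = 992 fm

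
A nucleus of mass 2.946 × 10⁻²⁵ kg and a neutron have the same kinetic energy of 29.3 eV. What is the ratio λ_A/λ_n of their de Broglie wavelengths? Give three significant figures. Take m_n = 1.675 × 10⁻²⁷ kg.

λ_A/λ_n = 0.0754

At fixed KE, p = √(2mKE) so λ = h/p ∝ 1/√m.
λ_A/λ_n = √(m_n/m_A) = √(1.675 × 10⁻²⁷/2.946 × 10⁻²⁵) = √(5.686 × 10⁻³) = 0.0754.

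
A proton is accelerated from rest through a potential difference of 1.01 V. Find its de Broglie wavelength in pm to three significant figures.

KE = eV = 1.602 × 10⁻¹⁹ × 1.010 = 1.618 × 10⁻¹⁹ J.
p = √(2mKE) = √(2 × 1.673 × 10⁻²⁷ × 1.618 × 10⁻¹⁹) = 2.327 × 10⁻²³ kg·m/s.
λ = h/p = 6.626 × 10⁻³⁴ / 2.327 × 10⁻²³ = 2.85 × 10⁻¹¹ m = 28.5 pm.

λ = 28.5 pm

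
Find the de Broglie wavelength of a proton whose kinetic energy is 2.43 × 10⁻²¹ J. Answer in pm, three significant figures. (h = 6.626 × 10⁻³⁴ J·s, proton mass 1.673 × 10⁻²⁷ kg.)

p = √(2mKE) = √(2 × 1.673 × 10⁻²⁷ × 2.430 × 10⁻²¹) = 2.851 × 10⁻²⁴ kg·m/s.
λ = h/p = 6.626 × 10⁻³⁴ / 2.851 × 10⁻²⁴ = 2.32 × 10⁻¹⁰ m = 232 pm.

λ = 232 pm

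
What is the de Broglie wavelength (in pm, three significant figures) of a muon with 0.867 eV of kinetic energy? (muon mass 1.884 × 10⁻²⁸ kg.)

λ = 91.6 pm

KE = 0.867 eV = 1.389 × 10⁻¹⁹ J.
p = √(2mKE) = √(2 × 1.884 × 10⁻²⁸ × 1.389 × 10⁻¹⁹) = 7.234 × 10⁻²⁴ kg·m/s.
λ = h/p = 6.626 × 10⁻³⁴ / 7.234 × 10⁻²⁴ = 9.16 × 10⁻¹¹ m = 91.6 pm.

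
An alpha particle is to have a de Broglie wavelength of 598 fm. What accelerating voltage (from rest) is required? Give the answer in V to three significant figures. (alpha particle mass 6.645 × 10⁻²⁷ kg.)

V = 288 V

p = h/λ = 6.626 × 10⁻³⁴ / 5.980 × 10⁻¹³ = 1.108 × 10⁻²¹ kg·m/s.
KE = p²/(2m) = 9.238 × 10⁻¹⁷ J.
V = KE/2e = 9.238 × 10⁻¹⁷ / (2 × 1.602 × 10⁻¹⁹) = 288 V.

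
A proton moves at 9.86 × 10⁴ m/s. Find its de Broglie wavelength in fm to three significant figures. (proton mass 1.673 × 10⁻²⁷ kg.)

p = mv = 1.673 × 10⁻²⁷ × 9.86 × 10⁴ = 1.650 × 10⁻²² kg·m/s.
λ = h/p = 6.626 × 10⁻³⁴ / 1.650 × 10⁻²² = 4.02 × 10⁻¹² m = 4020 fm.

λ = 4020 fm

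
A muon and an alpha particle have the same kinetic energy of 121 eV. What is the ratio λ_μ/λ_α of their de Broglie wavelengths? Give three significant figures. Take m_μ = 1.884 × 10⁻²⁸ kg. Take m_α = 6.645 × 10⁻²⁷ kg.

λ_μ/λ_α = 5.94

At fixed KE, p = √(2mKE) so λ = h/p ∝ 1/√m.
λ_μ/λ_α = √(m_α/m_μ) = √(6.645 × 10⁻²⁷/1.884 × 10⁻²⁸) = √(35.27) = 5.94.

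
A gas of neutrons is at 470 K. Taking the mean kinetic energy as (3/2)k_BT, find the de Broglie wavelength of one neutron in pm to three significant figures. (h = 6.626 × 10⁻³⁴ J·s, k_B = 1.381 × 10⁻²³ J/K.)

KE = (3/2)k_BT = 1.5 × 1.381 × 10⁻²³ × 470 = 9.736 × 10⁻²¹ J.
p = √(2mKE) = √(2 × 1.675 × 10⁻²⁷ × 9.736 × 10⁻²¹) = 5.711 × 10⁻²⁴ kg·m/s.
λ = h/p = 1.16 × 10⁻¹⁰ m = 116 pm.

λ = 116 pm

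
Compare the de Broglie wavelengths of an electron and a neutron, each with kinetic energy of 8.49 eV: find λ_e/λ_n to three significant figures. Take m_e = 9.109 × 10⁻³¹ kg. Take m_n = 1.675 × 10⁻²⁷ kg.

At fixed KE, p = √(2mKE) so λ = h/p ∝ 1/√m.
λ_e/λ_n = √(m_n/m_e) = √(1.675 × 10⁻²⁷/9.109 × 10⁻³¹) = √(1839) = 42.9.

λ_e/λ_n = 42.9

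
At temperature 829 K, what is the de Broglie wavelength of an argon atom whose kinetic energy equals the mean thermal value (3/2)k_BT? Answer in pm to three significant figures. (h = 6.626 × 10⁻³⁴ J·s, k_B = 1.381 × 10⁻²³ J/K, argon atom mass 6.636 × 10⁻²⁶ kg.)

λ = 13.9 pm

KE = (3/2)k_BT = 1.5 × 1.381 × 10⁻²³ × 829 = 1.717 × 10⁻²⁰ J.
p = √(2mKE) = √(2 × 6.636 × 10⁻²⁶ × 1.717 × 10⁻²⁰) = 4.774 × 10⁻²³ kg·m/s.
λ = h/p = 1.39 × 10⁻¹¹ m = 13.9 pm.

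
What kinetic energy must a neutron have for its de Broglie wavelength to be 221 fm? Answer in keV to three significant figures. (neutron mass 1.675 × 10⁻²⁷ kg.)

KE = 16.7 keV

p = h/λ = 6.626 × 10⁻³⁴ / 2.210 × 10⁻¹³ = 2.998 × 10⁻²¹ kg·m/s.
KE = p²/(2m) = (2.998 × 10⁻²¹)² / (2 × 1.675 × 10⁻²⁷) = 2.683 × 10⁻¹⁵ J = 16.7 keV.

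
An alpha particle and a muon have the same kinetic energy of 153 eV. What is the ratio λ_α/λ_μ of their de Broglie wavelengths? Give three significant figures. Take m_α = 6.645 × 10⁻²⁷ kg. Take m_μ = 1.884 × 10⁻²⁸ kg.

λ_α/λ_μ = 0.168

At fixed KE, p = √(2mKE) so λ = h/p ∝ 1/√m.
λ_α/λ_μ = √(m_μ/m_α) = √(1.884 × 10⁻²⁸/6.645 × 10⁻²⁷) = √(0.02835) = 0.168.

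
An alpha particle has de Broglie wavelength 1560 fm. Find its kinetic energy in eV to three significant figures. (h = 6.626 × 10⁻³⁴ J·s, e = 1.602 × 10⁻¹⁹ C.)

KE = 84.7 eV

p = h/λ = 6.626 × 10⁻³⁴ / 1.560 × 10⁻¹² = 4.247 × 10⁻²² kg·m/s.
KE = p²/(2m) = (4.247 × 10⁻²²)² / (2 × 6.645 × 10⁻²⁷) = 1.357 × 10⁻¹⁷ J = 84.7 eV.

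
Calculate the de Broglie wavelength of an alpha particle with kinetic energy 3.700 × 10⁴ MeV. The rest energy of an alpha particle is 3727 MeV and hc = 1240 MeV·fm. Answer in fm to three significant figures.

λ = 0.0306 fm

Total energy E = KE + m₀c² = 3.700 × 10⁴ + 3727 = 40727 MeV.
(pc)² = E² − (m₀c²)² = (40727)² − (3727)² = 1.645 × 10⁹ MeV², so pc = 4.056 × 10⁴ MeV.
λ = hc/(pc) = 1240 MeV·fm / 4.056 × 10⁴ MeV = 0.0306 fm.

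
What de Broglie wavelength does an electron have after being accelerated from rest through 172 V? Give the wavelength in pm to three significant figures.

KE = eV = 1.602 × 10⁻¹⁹ × 172.0 = 2.755 × 10⁻¹⁷ J.
p = √(2mKE) = √(2 × 9.109 × 10⁻³¹ × 2.755 × 10⁻¹⁷) = 7.085 × 10⁻²⁴ kg·m/s.
λ = h/p = 6.626 × 10⁻³⁴ / 7.085 × 10⁻²⁴ = 9.35 × 10⁻¹¹ m = 93.5 pm.

λ = 93.5 pm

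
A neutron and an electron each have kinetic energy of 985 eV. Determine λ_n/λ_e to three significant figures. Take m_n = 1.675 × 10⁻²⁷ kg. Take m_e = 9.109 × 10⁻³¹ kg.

At fixed KE, p = √(2mKE) so λ = h/p ∝ 1/√m.
λ_n/λ_e = √(m_e/m_n) = √(9.109 × 10⁻³¹/1.675 × 10⁻²⁷) = √(5.438 × 10⁻⁴) = 0.0233.

λ_n/λ_e = 0.0233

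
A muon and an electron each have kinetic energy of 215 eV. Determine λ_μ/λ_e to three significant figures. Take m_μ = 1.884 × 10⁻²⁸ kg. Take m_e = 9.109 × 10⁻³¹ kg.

At fixed KE, p = √(2mKE) so λ = h/p ∝ 1/√m.
λ_μ/λ_e = √(m_e/m_μ) = √(9.109 × 10⁻³¹/1.884 × 10⁻²⁸) = √(4.835 × 10⁻³) = 0.0695.

λ_μ/λ_e = 0.0695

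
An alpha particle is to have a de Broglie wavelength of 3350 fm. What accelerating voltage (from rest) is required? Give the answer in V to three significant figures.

V = 9.19 V

p = h/λ = 6.626 × 10⁻³⁴ / 3.350 × 10⁻¹² = 1.978 × 10⁻²² kg·m/s.
KE = p²/(2m) = 2.944 × 10⁻¹⁸ J.
V = KE/2e = 2.944 × 10⁻¹⁸ / (2 × 1.602 × 10⁻¹⁹) = 9.19 V.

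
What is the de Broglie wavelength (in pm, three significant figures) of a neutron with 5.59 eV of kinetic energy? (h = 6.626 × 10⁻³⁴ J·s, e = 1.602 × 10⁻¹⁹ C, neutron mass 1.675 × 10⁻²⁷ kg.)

λ = 12.1 pm

KE = 5.59 eV = 8.955 × 10⁻¹⁹ J.
p = √(2mKE) = √(2 × 1.675 × 10⁻²⁷ × 8.955 × 10⁻¹⁹) = 5.477 × 10⁻²³ kg·m/s.
λ = h/p = 6.626 × 10⁻³⁴ / 5.477 × 10⁻²³ = 1.21 × 10⁻¹¹ m = 12.1 pm.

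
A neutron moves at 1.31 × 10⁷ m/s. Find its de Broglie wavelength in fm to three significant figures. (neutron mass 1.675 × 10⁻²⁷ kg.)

p = mv = 1.675 × 10⁻²⁷ × 1.31 × 10⁷ = 2.194 × 10⁻²⁰ kg·m/s.
λ = h/p = 6.626 × 10⁻³⁴ / 2.194 × 10⁻²⁰ = 3.02 × 10⁻¹⁴ m = 30.2 fm.

λ = 30.2 fm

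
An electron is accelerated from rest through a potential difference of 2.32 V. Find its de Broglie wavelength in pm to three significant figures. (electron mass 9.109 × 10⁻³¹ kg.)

KE = eV = 1.602 × 10⁻¹⁹ × 2.320 = 3.717 × 10⁻¹⁹ J.
p = √(2mKE) = √(2 × 9.109 × 10⁻³¹ × 3.717 × 10⁻¹⁹) = 8.229 × 10⁻²⁵ kg·m/s.
λ = h/p = 6.626 × 10⁻³⁴ / 8.229 × 10⁻²⁵ = 8.05 × 10⁻¹⁰ m = 805 pm.

λ = 805 pm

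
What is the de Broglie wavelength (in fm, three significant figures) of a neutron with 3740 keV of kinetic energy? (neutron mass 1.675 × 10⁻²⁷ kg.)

λ = 14.8 fm

KE = 3740 keV = 5.991 × 10⁻¹³ J.
p = √(2mKE) = √(2 × 1.675 × 10⁻²⁷ × 5.991 × 10⁻¹³) = 4.480 × 10⁻²⁰ kg·m/s.
λ = h/p = 6.626 × 10⁻³⁴ / 4.480 × 10⁻²⁰ = 1.48 × 10⁻¹⁴ m = 14.8 fm.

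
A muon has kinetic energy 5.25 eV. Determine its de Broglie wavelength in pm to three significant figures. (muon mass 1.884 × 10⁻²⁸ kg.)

λ = 37.2 pm

KE = 5.25 eV = 8.410 × 10⁻¹⁹ J.
p = √(2mKE) = √(2 × 1.884 × 10⁻²⁸ × 8.410 × 10⁻¹⁹) = 1.780 × 10⁻²³ kg·m/s.
λ = h/p = 6.626 × 10⁻³⁴ / 1.780 × 10⁻²³ = 3.72 × 10⁻¹¹ m = 37.2 pm.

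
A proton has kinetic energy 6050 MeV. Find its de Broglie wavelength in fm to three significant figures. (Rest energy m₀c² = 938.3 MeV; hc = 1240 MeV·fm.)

λ = 0.179 fm

Total energy E = KE + m₀c² = 6050 + 938.3 = 6988.3 MeV.
(pc)² = E² − (m₀c²)² = (6988.3)² − (938.3)² = 4.796 × 10⁷ MeV², so pc = 6925 MeV.
λ = hc/(pc) = 1240 MeV·fm / 6925 MeV = 0.179 fm.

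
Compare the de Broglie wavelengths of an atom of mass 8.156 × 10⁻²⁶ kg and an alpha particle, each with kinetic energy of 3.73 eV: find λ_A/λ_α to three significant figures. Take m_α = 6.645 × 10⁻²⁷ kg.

λ_A/λ_α = 0.285

At fixed KE, p = √(2mKE) so λ = h/p ∝ 1/√m.
λ_A/λ_α = √(m_α/m_A) = √(6.645 × 10⁻²⁷/8.156 × 10⁻²⁶) = √(0.08147) = 0.285.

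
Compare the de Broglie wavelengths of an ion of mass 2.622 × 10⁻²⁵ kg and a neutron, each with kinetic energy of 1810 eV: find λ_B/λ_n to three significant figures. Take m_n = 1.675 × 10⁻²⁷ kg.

λ_B/λ_n = 0.0799

At fixed KE, p = √(2mKE) so λ = h/p ∝ 1/√m.
λ_B/λ_n = √(m_n/m_B) = √(1.675 × 10⁻²⁷/2.622 × 10⁻²⁵) = √(6.388 × 10⁻³) = 0.0799.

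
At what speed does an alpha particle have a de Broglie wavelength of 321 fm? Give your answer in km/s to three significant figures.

p = h/λ = 6.626 × 10⁻³⁴ / 3.210 × 10⁻¹³ = 2.064 × 10⁻²¹ kg·m/s.
v = p/m = 2.064 × 10⁻²¹ / 6.645 × 10⁻²⁷ = 3.11 × 10⁵ m/s = 311 km/s.

v = 311 km/s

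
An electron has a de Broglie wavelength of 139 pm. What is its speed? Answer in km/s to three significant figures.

p = h/λ = 6.626 × 10⁻³⁴ / 1.390 × 10⁻¹⁰ = 4.767 × 10⁻²⁴ kg·m/s.
v = p/m = 4.767 × 10⁻²⁴ / 9.109 × 10⁻³¹ = 5.23 × 10⁶ m/s = 5230 km/s.

v = 5230 km/s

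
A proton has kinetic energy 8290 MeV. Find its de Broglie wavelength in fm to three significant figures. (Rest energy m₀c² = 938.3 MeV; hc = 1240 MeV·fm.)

λ = 0.135 fm

Total energy E = KE + m₀c² = 8290 + 938.3 = 9228.3 MeV.
(pc)² = E² − (m₀c²)² = (9228.3)² − (938.3)² = 8.428 × 10⁷ MeV², so pc = 9180 MeV.
λ = hc/(pc) = 1240 MeV·fm / 9180 MeV = 0.135 fm.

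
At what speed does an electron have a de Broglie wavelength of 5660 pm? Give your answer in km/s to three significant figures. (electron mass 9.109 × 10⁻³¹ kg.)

v = 129 km/s

p = h/λ = 6.626 × 10⁻³⁴ / 5.660 × 10⁻⁹ = 1.171 × 10⁻²⁵ kg·m/s.
v = p/m = 1.171 × 10⁻²⁵ / 9.109 × 10⁻³¹ = 1.29 × 10⁵ m/s = 129 km/s.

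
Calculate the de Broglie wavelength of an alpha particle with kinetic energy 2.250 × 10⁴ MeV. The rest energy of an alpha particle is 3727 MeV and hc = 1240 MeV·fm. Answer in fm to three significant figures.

λ = 0.0478 fm

Total energy E = KE + m₀c² = 2.250 × 10⁴ + 3727 = 26227 MeV.
(pc)² = E² − (m₀c²)² = (26227)² − (3727)² = 6.740 × 10⁸ MeV², so pc = 2.596 × 10⁴ MeV.
λ = hc/(pc) = 1240 MeV·fm / 2.596 × 10⁴ MeV = 0.0478 fm.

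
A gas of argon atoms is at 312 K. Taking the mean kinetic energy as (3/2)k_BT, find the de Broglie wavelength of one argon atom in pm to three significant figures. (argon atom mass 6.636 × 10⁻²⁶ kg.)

KE = (3/2)k_BT = 1.5 × 1.381 × 10⁻²³ × 312 = 6.463 × 10⁻²¹ J.
p = √(2mKE) = √(2 × 6.636 × 10⁻²⁶ × 6.463 × 10⁻²¹) = 2.929 × 10⁻²³ kg·m/s.
λ = h/p = 2.26 × 10⁻¹¹ m = 22.6 pm.

λ = 22.6 pm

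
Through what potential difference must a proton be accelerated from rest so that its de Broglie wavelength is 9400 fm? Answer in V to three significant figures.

p = h/λ = 6.626 × 10⁻³⁴ / 9.400 × 10⁻¹² = 7.049 × 10⁻²³ kg·m/s.
KE = p²/(2m) = 1.485 × 10⁻¹⁸ J.
V = KE/e = 1.485 × 10⁻¹⁸ / (1.602 × 10⁻¹⁹) = 9.27 V.

V = 9.27 V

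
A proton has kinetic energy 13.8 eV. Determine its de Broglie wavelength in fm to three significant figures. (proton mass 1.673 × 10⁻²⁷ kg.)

KE = 13.8 eV = 2.211 × 10⁻¹⁸ J.
p = √(2mKE) = √(2 × 1.673 × 10⁻²⁷ × 2.211 × 10⁻¹⁸) = 8.601 × 10⁻²³ kg·m/s.
λ = h/p = 6.626 × 10⁻³⁴ / 8.601 × 10⁻²³ = 7.70 × 10⁻¹² m = 7700 fm.

λ = 7700 fm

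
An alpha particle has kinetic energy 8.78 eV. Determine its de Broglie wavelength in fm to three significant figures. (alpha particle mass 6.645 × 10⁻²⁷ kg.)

KE = 8.78 eV = 1.407 × 10⁻¹⁸ J.
p = √(2mKE) = √(2 × 6.645 × 10⁻²⁷ × 1.407 × 10⁻¹⁸) = 1.367 × 10⁻²² kg·m/s.
λ = h/p = 6.626 × 10⁻³⁴ / 1.367 × 10⁻²² = 4.85 × 10⁻¹² m = 4850 fm.

λ = 4850 fm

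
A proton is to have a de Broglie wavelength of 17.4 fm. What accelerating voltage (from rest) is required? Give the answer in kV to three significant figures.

p = h/λ = 6.626 × 10⁻³⁴ / 1.740 × 10⁻¹⁴ = 3.808 × 10⁻²⁰ kg·m/s.
KE = p²/(2m) = 4.334 × 10⁻¹³ J.
V = KE/e = 4.334 × 10⁻¹³ / (1.602 × 10⁻¹⁹) = 2710 kV.

V = 2710 kV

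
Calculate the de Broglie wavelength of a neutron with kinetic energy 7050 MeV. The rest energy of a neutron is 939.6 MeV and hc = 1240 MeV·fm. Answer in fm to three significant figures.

Total energy E = KE + m₀c² = 7050 + 939.6 = 7989.6 MeV.
(pc)² = E² − (m₀c²)² = (7989.6)² − (939.6)² = 6.295 × 10⁷ MeV², so pc = 7934 MeV.
λ = hc/(pc) = 1240 MeV·fm / 7934 MeV = 0.156 fm.

λ = 0.156 fm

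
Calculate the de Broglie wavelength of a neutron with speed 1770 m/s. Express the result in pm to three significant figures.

p = mv = 1.675 × 10⁻²⁷ × 1770 = 2.965 × 10⁻²⁴ kg·m/s.
λ = h/p = 6.626 × 10⁻³⁴ / 2.965 × 10⁻²⁴ = 2.23 × 10⁻¹⁰ m = 223 pm.

λ = 223 pm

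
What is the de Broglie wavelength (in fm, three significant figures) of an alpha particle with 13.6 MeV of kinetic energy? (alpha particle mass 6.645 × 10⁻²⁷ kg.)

KE = 13.6 MeV = 2.179 × 10⁻¹² J.
p = √(2mKE) = √(2 × 6.645 × 10⁻²⁷ × 2.179 × 10⁻¹²) = 1.702 × 10⁻¹⁹ kg·m/s.
λ = h/p = 6.626 × 10⁻³⁴ / 1.702 × 10⁻¹⁹ = 3.89 × 10⁻¹⁵ m = 3.89 fm.

λ = 3.89 fm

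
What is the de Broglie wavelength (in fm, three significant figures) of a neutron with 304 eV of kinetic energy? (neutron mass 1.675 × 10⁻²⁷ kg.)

λ = 1640 fm

KE = 304 eV = 4.870 × 10⁻¹⁷ J.
p = √(2mKE) = √(2 × 1.675 × 10⁻²⁷ × 4.870 × 10⁻¹⁷) = 4.039 × 10⁻²² kg·m/s.
λ = h/p = 6.626 × 10⁻³⁴ / 4.039 × 10⁻²² = 1.64 × 10⁻¹² m = 1640 fm.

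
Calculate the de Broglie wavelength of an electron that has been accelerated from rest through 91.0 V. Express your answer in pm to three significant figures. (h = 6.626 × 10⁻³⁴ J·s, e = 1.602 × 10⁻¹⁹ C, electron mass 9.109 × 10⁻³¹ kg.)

KE = eV = 1.602 × 10⁻¹⁹ × 91.00 = 1.458 × 10⁻¹⁷ J.
p = √(2mKE) = √(2 × 9.109 × 10⁻³¹ × 1.458 × 10⁻¹⁷) = 5.154 × 10⁻²⁴ kg·m/s.
λ = h/p = 6.626 × 10⁻³⁴ / 5.154 × 10⁻²⁴ = 1.29 × 10⁻¹⁰ m = 129 pm.

λ = 129 pm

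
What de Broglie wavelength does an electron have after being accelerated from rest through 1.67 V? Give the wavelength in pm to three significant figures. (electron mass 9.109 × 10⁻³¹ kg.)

λ = 949 pm

KE = eV = 1.602 × 10⁻¹⁹ × 1.670 = 2.675 × 10⁻¹⁹ J.
p = √(2mKE) = √(2 × 9.109 × 10⁻³¹ × 2.675 × 10⁻¹⁹) = 6.981 × 10⁻²⁵ kg·m/s.
λ = h/p = 6.626 × 10⁻³⁴ / 6.981 × 10⁻²⁵ = 9.49 × 10⁻¹⁰ m = 949 pm.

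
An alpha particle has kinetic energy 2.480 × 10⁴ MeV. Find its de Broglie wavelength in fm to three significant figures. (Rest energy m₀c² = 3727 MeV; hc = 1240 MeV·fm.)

λ = 0.0438 fm

Total energy E = KE + m₀c² = 2.480 × 10⁴ + 3727 = 28527 MeV.
(pc)² = E² − (m₀c²)² = (28527)² − (3727)² = 7.999 × 10⁸ MeV², so pc = 2.828 × 10⁴ MeV.
λ = hc/(pc) = 1240 MeV·fm / 2.828 × 10⁴ MeV = 0.0438 fm.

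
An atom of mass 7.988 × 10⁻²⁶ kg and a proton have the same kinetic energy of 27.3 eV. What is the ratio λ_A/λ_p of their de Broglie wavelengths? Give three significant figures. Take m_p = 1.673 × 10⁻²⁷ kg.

At fixed KE, p = √(2mKE) so λ = h/p ∝ 1/√m.
λ_A/λ_p = √(m_p/m_A) = √(1.673 × 10⁻²⁷/7.988 × 10⁻²⁶) = √(0.02094) = 0.145.

λ_A/λ_p = 0.145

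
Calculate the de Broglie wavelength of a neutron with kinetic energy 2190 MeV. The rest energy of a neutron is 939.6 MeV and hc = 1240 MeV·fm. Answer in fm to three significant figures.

Total energy E = KE + m₀c² = 2190 + 939.6 = 3129.6 MeV.
(pc)² = E² − (m₀c²)² = (3129.6)² − (939.6)² = 8.912 × 10⁶ MeV², so pc = 2985 MeV.
λ = hc/(pc) = 1240 MeV·fm / 2985 MeV = 0.415 fm.

λ = 0.415 fm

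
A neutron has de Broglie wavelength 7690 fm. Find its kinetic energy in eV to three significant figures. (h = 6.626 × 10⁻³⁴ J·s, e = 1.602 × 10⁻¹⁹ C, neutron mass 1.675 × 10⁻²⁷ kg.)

p = h/λ = 6.626 × 10⁻³⁴ / 7.690 × 10⁻¹² = 8.616 × 10⁻²³ kg·m/s.
KE = p²/(2m) = (8.616 × 10⁻²³)² / (2 × 1.675 × 10⁻²⁷) = 2.216 × 10⁻¹⁸ J = 13.8 eV.

KE = 13.8 eV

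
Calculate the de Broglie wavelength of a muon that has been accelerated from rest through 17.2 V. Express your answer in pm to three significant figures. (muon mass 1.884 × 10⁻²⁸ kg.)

KE = eV = 1.602 × 10⁻¹⁹ × 17.20 = 2.755 × 10⁻¹⁸ J.
p = √(2mKE) = √(2 × 1.884 × 10⁻²⁸ × 2.755 × 10⁻¹⁸) = 3.222 × 10⁻²³ kg·m/s.
λ = h/p = 6.626 × 10⁻³⁴ / 3.222 × 10⁻²³ = 2.06 × 10⁻¹¹ m = 20.6 pm.

λ = 20.6 pm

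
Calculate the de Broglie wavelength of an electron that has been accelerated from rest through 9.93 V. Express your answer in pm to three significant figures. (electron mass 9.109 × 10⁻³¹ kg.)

λ = 389 pm

KE = eV = 1.602 × 10⁻¹⁹ × 9.930 = 1.591 × 10⁻¹⁸ J.
p = √(2mKE) = √(2 × 9.109 × 10⁻³¹ × 1.591 × 10⁻¹⁸) = 1.702 × 10⁻²⁴ kg·m/s.
λ = h/p = 6.626 × 10⁻³⁴ / 1.702 × 10⁻²⁴ = 3.89 × 10⁻¹⁰ m = 389 pm.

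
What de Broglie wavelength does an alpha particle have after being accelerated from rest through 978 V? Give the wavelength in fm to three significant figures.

λ = 325 fm

KE = 2eV = 2 × 1.602 × 10⁻¹⁹ × 978.0 = 3.134 × 10⁻¹⁶ J.
p = √(2mKE) = √(2 × 6.645 × 10⁻²⁷ × 3.134 × 10⁻¹⁶) = 2.041 × 10⁻²¹ kg·m/s.
λ = h/p = 6.626 × 10⁻³⁴ / 2.041 × 10⁻²¹ = 3.25 × 10⁻¹³ m = 325 fm.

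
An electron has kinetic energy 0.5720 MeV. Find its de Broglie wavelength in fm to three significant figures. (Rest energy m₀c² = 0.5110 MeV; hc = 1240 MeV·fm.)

λ = 1300 fm

Total energy E = KE + m₀c² = 0.5720 + 0.5110 = 1.0830 MeV.
(pc)² = E² − (m₀c²)² = (1.0830)² − (0.5110)² = 0.9118 MeV², so pc = 0.9549 MeV.
λ = hc/(pc) = 1240 MeV·fm / 0.9549 MeV = 1300 fm.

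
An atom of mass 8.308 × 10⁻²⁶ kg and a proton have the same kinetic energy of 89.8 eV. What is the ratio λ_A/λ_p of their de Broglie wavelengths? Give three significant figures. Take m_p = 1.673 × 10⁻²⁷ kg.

λ_A/λ_p = 0.142

At fixed KE, p = √(2mKE) so λ = h/p ∝ 1/√m.
λ_A/λ_p = √(m_p/m_A) = √(1.673 × 10⁻²⁷/8.308 × 10⁻²⁶) = √(0.02014) = 0.142.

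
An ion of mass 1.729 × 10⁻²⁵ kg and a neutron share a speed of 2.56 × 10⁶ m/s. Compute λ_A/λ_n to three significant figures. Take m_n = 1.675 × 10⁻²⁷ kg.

λ_A/λ_n = 9.69 × 10⁻³

At fixed v, p = mv so λ = h/(mv) ∝ 1/m.
λ_A/λ_n = m_n/m_A = 1.675 × 10⁻²⁷/1.729 × 10⁻²⁵ = 9.69 × 10⁻³.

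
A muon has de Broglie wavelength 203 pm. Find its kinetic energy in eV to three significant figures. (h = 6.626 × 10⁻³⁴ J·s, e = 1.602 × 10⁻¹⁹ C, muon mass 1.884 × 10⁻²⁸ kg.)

p = h/λ = 6.626 × 10⁻³⁴ / 2.030 × 10⁻¹⁰ = 3.264 × 10⁻²⁴ kg·m/s.
KE = p²/(2m) = (3.264 × 10⁻²⁴)² / (2 × 1.884 × 10⁻²⁸) = 2.827 × 10⁻²⁰ J = 0.176 eV.

KE = 0.176 eV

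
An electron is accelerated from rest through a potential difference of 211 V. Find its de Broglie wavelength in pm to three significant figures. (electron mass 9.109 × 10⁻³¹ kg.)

λ = 84.4 pm

KE = eV = 1.602 × 10⁻¹⁹ × 211.0 = 3.380 × 10⁻¹⁷ J.
p = √(2mKE) = √(2 × 9.109 × 10⁻³¹ × 3.380 × 10⁻¹⁷) = 7.847 × 10⁻²⁴ kg·m/s.
λ = h/p = 6.626 × 10⁻³⁴ / 7.847 × 10⁻²⁴ = 8.44 × 10⁻¹¹ m = 84.4 pm.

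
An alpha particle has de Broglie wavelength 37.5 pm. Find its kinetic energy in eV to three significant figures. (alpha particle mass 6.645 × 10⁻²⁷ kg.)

p = h/λ = 6.626 × 10⁻³⁴ / 3.750 × 10⁻¹¹ = 1.767 × 10⁻²³ kg·m/s.
KE = p²/(2m) = (1.767 × 10⁻²³)² / (2 × 6.645 × 10⁻²⁷) = 2.349 × 10⁻²⁰ J = 0.147 eV.

KE = 0.147 eV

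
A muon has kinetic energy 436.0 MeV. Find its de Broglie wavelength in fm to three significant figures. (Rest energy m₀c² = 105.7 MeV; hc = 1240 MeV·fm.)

λ = 2.33 fm

Total energy E = KE + m₀c² = 436.0 + 105.7 = 541.7 MeV.
(pc)² = E² − (m₀c²)² = (541.7)² − (105.7)² = 2.823 × 10⁵ MeV², so pc = 531.3 MeV.
λ = hc/(pc) = 1240 MeV·fm / 531.3 MeV = 2.33 fm.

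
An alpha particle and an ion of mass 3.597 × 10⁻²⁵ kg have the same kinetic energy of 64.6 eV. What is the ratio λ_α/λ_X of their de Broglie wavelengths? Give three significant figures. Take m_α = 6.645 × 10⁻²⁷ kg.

At fixed KE, p = √(2mKE) so λ = h/p ∝ 1/√m.
λ_α/λ_X = √(m_X/m_α) = √(3.597 × 10⁻²⁵/6.645 × 10⁻²⁷) = √(54.13) = 7.36.

λ_α/λ_X = 7.36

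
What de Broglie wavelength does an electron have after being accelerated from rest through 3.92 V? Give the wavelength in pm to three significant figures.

KE = eV = 1.602 × 10⁻¹⁹ × 3.920 = 6.280 × 10⁻¹⁹ J.
p = √(2mKE) = √(2 × 9.109 × 10⁻³¹ × 6.280 × 10⁻¹⁹) = 1.070 × 10⁻²⁴ kg·m/s.
λ = h/p = 6.626 × 10⁻³⁴ / 1.070 × 10⁻²⁴ = 6.19 × 10⁻¹⁰ m = 619 pm.

λ = 619 pm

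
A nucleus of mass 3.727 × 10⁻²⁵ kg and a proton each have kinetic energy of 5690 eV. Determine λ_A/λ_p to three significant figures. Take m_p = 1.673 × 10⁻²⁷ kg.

λ_A/λ_p = 0.0670

At fixed KE, p = √(2mKE) so λ = h/p ∝ 1/√m.
λ_A/λ_p = √(m_p/m_A) = √(1.673 × 10⁻²⁷/3.727 × 10⁻²⁵) = √(4.489 × 10⁻³) = 0.0670.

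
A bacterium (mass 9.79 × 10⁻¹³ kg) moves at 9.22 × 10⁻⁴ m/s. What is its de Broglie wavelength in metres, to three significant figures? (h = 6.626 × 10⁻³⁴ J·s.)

p = mv = 9.79 × 10⁻¹³ × 9.22 × 10⁻⁴ = 9.026 × 10⁻¹⁶ kg·m/s.
λ = h/p = 6.626 × 10⁻³⁴ / 9.026 × 10⁻¹⁶ = 7.34 × 10⁻¹⁹ m.

λ = 7.34 × 10⁻¹⁹ m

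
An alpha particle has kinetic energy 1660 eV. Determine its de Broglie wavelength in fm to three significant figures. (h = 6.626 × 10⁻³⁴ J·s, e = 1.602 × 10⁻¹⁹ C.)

KE = 1660 eV = 2.659 × 10⁻¹⁶ J.
p = √(2mKE) = √(2 × 6.645 × 10⁻²⁷ × 2.659 × 10⁻¹⁶) = 1.880 × 10⁻²¹ kg·m/s.
λ = h/p = 6.626 × 10⁻³⁴ / 1.880 × 10⁻²¹ = 3.52 × 10⁻¹³ m = 352 fm.

λ = 352 fm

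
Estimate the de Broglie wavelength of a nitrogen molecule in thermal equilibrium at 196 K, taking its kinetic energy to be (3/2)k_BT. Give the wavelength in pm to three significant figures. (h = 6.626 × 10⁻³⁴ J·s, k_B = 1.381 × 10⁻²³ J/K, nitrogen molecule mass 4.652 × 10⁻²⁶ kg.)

λ = 34.1 pm

KE = (3/2)k_BT = 1.5 × 1.381 × 10⁻²³ × 196 = 4.060 × 10⁻²¹ J.
p = √(2mKE) = √(2 × 4.652 × 10⁻²⁶ × 4.060 × 10⁻²¹) = 1.944 × 10⁻²³ kg·m/s.
λ = h/p = 3.41 × 10⁻¹¹ m = 34.1 pm.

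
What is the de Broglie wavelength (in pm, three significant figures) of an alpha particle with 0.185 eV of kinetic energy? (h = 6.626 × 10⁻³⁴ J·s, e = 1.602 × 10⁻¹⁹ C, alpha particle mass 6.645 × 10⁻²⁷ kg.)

λ = 33.4 pm

KE = 0.185 eV = 2.964 × 10⁻²⁰ J.
p = √(2mKE) = √(2 × 6.645 × 10⁻²⁷ × 2.964 × 10⁻²⁰) = 1.985 × 10⁻²³ kg·m/s.
λ = h/p = 6.626 × 10⁻³⁴ / 1.985 × 10⁻²³ = 3.34 × 10⁻¹¹ m = 33.4 pm.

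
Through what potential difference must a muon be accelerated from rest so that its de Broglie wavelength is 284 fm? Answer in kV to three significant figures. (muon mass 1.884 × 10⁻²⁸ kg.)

p = h/λ = 6.626 × 10⁻³⁴ / 2.840 × 10⁻¹³ = 2.333 × 10⁻²¹ kg·m/s.
KE = p²/(2m) = 1.445 × 10⁻¹⁴ J.
V = KE/e = 1.445 × 10⁻¹⁴ / (1.602 × 10⁻¹⁹) = 90.2 kV.

V = 90.2 kV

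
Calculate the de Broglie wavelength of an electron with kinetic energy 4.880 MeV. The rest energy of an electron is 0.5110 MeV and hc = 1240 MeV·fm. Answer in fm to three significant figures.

λ = 231 fm

Total energy E = KE + m₀c² = 4.880 + 0.5110 = 5.3910 MeV.
(pc)² = E² − (m₀c²)² = (5.3910)² − (0.5110)² = 28.80 MeV², so pc = 5.367 MeV.
λ = hc/(pc) = 1240 MeV·fm / 5.367 MeV = 231 fm.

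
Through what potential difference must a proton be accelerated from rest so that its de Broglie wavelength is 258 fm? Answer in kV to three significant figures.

V = 12.3 kV

p = h/λ = 6.626 × 10⁻³⁴ / 2.580 × 10⁻¹³ = 2.568 × 10⁻²¹ kg·m/s.
KE = p²/(2m) = 1.971 × 10⁻¹⁵ J.
V = KE/e = 1.971 × 10⁻¹⁵ / (1.602 × 10⁻¹⁹) = 12.3 kV.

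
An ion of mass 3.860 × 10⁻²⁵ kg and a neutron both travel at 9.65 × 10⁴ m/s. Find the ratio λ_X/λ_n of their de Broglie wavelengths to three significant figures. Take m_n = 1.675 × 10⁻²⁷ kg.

At fixed v, p = mv so λ = h/(mv) ∝ 1/m.
λ_X/λ_n = m_n/m_X = 1.675 × 10⁻²⁷/3.860 × 10⁻²⁵ = 4.34 × 10⁻³.

λ_X/λ_n = 4.34 × 10⁻³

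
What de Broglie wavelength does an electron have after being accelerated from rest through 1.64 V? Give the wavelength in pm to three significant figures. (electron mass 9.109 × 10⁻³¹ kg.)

λ = 958 pm

KE = eV = 1.602 × 10⁻¹⁹ × 1.640 = 2.627 × 10⁻¹⁹ J.
p = √(2mKE) = √(2 × 9.109 × 10⁻³¹ × 2.627 × 10⁻¹⁹) = 6.918 × 10⁻²⁵ kg·m/s.
λ = h/p = 6.626 × 10⁻³⁴ / 6.918 × 10⁻²⁵ = 9.58 × 10⁻¹⁰ m = 958 pm.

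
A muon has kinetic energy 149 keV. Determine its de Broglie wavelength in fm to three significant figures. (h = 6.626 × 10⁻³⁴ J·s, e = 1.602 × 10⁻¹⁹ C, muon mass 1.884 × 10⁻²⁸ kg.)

λ = 221 fm

KE = 149 keV = 2.387 × 10⁻¹⁴ J.
p = √(2mKE) = √(2 × 1.884 × 10⁻²⁸ × 2.387 × 10⁻¹⁴) = 2.999 × 10⁻²¹ kg·m/s.
λ = h/p = 6.626 × 10⁻³⁴ / 2.999 × 10⁻²¹ = 2.21 × 10⁻¹³ m = 221 fm.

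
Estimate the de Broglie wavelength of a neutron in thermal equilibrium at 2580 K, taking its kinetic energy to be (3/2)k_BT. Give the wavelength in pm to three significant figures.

KE = (3/2)k_BT = 1.5 × 1.381 × 10⁻²³ × 2580 = 5.344 × 10⁻²⁰ J.
p = √(2mKE) = √(2 × 1.675 × 10⁻²⁷ × 5.344 × 10⁻²⁰) = 1.338 × 10⁻²³ kg·m/s.
λ = h/p = 4.95 × 10⁻¹¹ m = 49.5 pm.

λ = 49.5 pm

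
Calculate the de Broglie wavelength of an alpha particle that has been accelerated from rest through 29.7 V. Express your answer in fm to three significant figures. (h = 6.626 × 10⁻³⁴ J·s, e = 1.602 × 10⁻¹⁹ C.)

KE = 2eV = 2 × 1.602 × 10⁻¹⁹ × 29.70 = 9.516 × 10⁻¹⁸ J.
p = √(2mKE) = √(2 × 6.645 × 10⁻²⁷ × 9.516 × 10⁻¹⁸) = 3.556 × 10⁻²² kg·m/s.
λ = h/p = 6.626 × 10⁻³⁴ / 3.556 × 10⁻²² = 1.86 × 10⁻¹² m = 1860 fm.

λ = 1860 fm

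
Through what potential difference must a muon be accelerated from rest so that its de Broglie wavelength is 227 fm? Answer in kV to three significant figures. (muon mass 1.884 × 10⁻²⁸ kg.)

p = h/λ = 6.626 × 10⁻³⁴ / 2.270 × 10⁻¹³ = 2.919 × 10⁻²¹ kg·m/s.
KE = p²/(2m) = 2.261 × 10⁻¹⁴ J.
V = KE/e = 2.261 × 10⁻¹⁴ / (1.602 × 10⁻¹⁹) = 141 kV.

V = 141 kV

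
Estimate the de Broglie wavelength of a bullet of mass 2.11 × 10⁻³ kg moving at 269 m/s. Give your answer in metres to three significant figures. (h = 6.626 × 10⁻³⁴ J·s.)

λ = 1.17 × 10⁻³³ m

p = mv = 2.11 × 10⁻³ × 269 = 5.676 × 10⁻¹ kg·m/s.
λ = h/p = 6.626 × 10⁻³⁴ / 5.676 × 10⁻¹ = 1.17 × 10⁻³³ m.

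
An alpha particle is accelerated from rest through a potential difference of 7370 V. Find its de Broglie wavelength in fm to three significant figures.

λ = 118 fm

KE = 2eV = 2 × 1.602 × 10⁻¹⁹ × 7370 = 2.361 × 10⁻¹⁵ J.
p = √(2mKE) = √(2 × 6.645 × 10⁻²⁷ × 2.361 × 10⁻¹⁵) = 5.602 × 10⁻²¹ kg·m/s.
λ = h/p = 6.626 × 10⁻³⁴ / 5.602 × 10⁻²¹ = 1.18 × 10⁻¹³ m = 118 fm.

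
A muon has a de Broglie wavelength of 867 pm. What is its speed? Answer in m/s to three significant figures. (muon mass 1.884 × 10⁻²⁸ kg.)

v = 4060 m/s

p = h/λ = 6.626 × 10⁻³⁴ / 8.670 × 10⁻¹⁰ = 7.642 × 10⁻²⁵ kg·m/s.
v = p/m = 7.642 × 10⁻²⁵ / 1.884 × 10⁻²⁸ = 4.06 × 10³ m/s = 4060 m/s.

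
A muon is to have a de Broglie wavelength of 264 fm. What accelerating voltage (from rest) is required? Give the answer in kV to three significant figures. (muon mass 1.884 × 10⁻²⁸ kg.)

p = h/λ = 6.626 × 10⁻³⁴ / 2.640 × 10⁻¹³ = 2.510 × 10⁻²¹ kg·m/s.
KE = p²/(2m) = 1.672 × 10⁻¹⁴ J.
V = KE/e = 1.672 × 10⁻¹⁴ / (1.602 × 10⁻¹⁹) = 104 kV.

V = 104 kV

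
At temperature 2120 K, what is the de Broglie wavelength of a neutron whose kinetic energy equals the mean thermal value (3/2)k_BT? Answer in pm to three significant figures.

KE = (3/2)k_BT = 1.5 × 1.381 × 10⁻²³ × 2120 = 4.392 × 10⁻²⁰ J.
p = √(2mKE) = √(2 × 1.675 × 10⁻²⁷ × 4.392 × 10⁻²⁰) = 1.213 × 10⁻²³ kg·m/s.
λ = h/p = 5.46 × 10⁻¹¹ m = 54.6 pm.

λ = 54.6 pm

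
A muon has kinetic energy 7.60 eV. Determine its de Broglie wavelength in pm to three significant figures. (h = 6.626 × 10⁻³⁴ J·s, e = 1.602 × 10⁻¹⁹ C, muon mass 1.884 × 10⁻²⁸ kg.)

KE = 7.60 eV = 1.218 × 10⁻¹⁸ J.
p = √(2mKE) = √(2 × 1.884 × 10⁻²⁸ × 1.218 × 10⁻¹⁸) = 2.142 × 10⁻²³ kg·m/s.
λ = h/p = 6.626 × 10⁻³⁴ / 2.142 × 10⁻²³ = 3.09 × 10⁻¹¹ m = 30.9 pm.

λ = 30.9 pm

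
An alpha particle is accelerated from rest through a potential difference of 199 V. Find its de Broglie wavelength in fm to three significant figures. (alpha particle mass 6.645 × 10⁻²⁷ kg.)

KE = 2eV = 2 × 1.602 × 10⁻¹⁹ × 199.0 = 6.376 × 10⁻¹⁷ J.
p = √(2mKE) = √(2 × 6.645 × 10⁻²⁷ × 6.376 × 10⁻¹⁷) = 9.205 × 10⁻²² kg·m/s.
λ = h/p = 6.626 × 10⁻³⁴ / 9.205 × 10⁻²² = 7.20 × 10⁻¹³ m = 720 fm.

λ = 720 fm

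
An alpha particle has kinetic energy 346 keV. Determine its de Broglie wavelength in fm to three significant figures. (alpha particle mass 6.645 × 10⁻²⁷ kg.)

λ = 24.4 fm

KE = 346 keV = 5.543 × 10⁻¹⁴ J.
p = √(2mKE) = √(2 × 6.645 × 10⁻²⁷ × 5.543 × 10⁻¹⁴) = 2.714 × 10⁻²⁰ kg·m/s.
λ = h/p = 6.626 × 10⁻³⁴ / 2.714 × 10⁻²⁰ = 2.44 × 10⁻¹⁴ m = 24.4 fm.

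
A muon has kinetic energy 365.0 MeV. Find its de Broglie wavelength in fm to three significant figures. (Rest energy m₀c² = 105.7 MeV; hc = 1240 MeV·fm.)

λ = 2.70 fm

Total energy E = KE + m₀c² = 365.0 + 105.7 = 470.7 MeV.
(pc)² = E² − (m₀c²)² = (470.7)² − (105.7)² = 2.104 × 10⁵ MeV², so pc = 458.7 MeV.
λ = hc/(pc) = 1240 MeV·fm / 458.7 MeV = 2.70 fm.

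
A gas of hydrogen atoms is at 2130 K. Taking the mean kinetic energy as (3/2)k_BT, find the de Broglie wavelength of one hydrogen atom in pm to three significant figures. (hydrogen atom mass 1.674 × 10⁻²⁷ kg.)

λ = 54.5 pm

KE = (3/2)k_BT = 1.5 × 1.381 × 10⁻²³ × 2130 = 4.412 × 10⁻²⁰ J.
p = √(2mKE) = √(2 × 1.674 × 10⁻²⁷ × 4.412 × 10⁻²⁰) = 1.215 × 10⁻²³ kg·m/s.
λ = h/p = 5.45 × 10⁻¹¹ m = 54.5 pm.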